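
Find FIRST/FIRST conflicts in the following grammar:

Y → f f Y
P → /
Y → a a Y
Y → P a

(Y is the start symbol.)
No FIRST/FIRST conflicts.

A FIRST/FIRST conflict occurs when two productions N → α and N → β for the same non-terminal have FIRST(α) ∩ FIRST(β) ≠ ∅ (with ε ∈ FIRST of a nullable right-hand side, so two nullable alternatives also conflict).

FIRST sets of the non-terminals at (or reachable through a nullable prefix from) the front of some alternative:
  FIRST(P) = { '/' }

Productions for Y:
  Y → f f Y: FIRST = { 'f' }
  Y → a a Y: FIRST = { 'a' }
  Y → P a: FIRST = { '/' }
P has only one production, so no FIRST/FIRST conflict is possible there.

All alternatives of each non-terminal have pairwise disjoint FIRST sets.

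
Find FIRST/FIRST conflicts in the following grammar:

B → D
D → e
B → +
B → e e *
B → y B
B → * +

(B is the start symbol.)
A FIRST/FIRST conflict occurs when two productions N → α and N → β for the same non-terminal have FIRST(α) ∩ FIRST(β) ≠ ∅ (with ε ∈ FIRST of a nullable right-hand side, so two nullable alternatives also conflict).

FIRST sets of the non-terminals at (or reachable through a nullable prefix from) the front of some alternative:
  FIRST(D) = { 'e' }

Productions for B:
  B → D: FIRST = { 'e' }
  B → +: FIRST = { '+' }
  B → e e *: FIRST = { 'e' }
  B → y B: FIRST = { 'y' }
  B → * +: FIRST = { '*' }
D has only one production, so no FIRST/FIRST conflict is possible there.

Conflict for B: B → D and B → e e *
  Overlap: { 'e' }

Answer: Yes. B → D / B → e e '*' on { 'e' }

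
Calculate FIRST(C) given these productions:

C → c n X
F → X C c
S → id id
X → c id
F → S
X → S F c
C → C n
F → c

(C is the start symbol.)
To compute FIRST(C), examine every production with C on the left-hand side, reading each right-hand side left to right until a non-nullable symbol is reached.

From C → c n X:
  - c is a terminal: add 'c' and stop
From C → C n:
  - C is the symbol being defined: contributes nothing new
    C is not nullable, so stop

Collecting: FIRST(C) = { 'c' }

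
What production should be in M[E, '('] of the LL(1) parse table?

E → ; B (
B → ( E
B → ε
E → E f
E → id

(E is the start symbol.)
To find M[E, '('], we find productions for E where '(' is in the predict set (PREDICT(N → α) = (FIRST(α) \ {ε}) ∪ (FOLLOW(N) if α ⇒* ε)).

Relevant sets:
  FIRST(E) = { ';', 'id' }

E → ; B (: PREDICT = { ';' }
E → E f: PREDICT = { ';', 'id' }
E → id: PREDICT = { 'id' }

M[E, '('] is empty (no production applies)

Answer: Empty (error entry)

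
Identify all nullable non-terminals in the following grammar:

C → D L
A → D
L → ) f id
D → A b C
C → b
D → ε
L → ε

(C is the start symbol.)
A non-terminal is nullable if it can derive ε (the empty string): either it has an ε-production, or it has a production whose right-hand side consists entirely of nullable non-terminals.

ε-productions: D → ε, L → ε
So D, L are immediately nullable.
C → D L: every symbol on the right is nullable, so C is nullable too.
A → D: every symbol on the right is nullable, so A is nullable too.
Every non-terminal is now nullable.
Nullable = { 'A', 'C', 'D', 'L' }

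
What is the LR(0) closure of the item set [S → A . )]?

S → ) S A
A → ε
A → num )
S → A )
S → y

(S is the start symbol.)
{ [S → A . )] }

To compute CLOSURE, for each item [A → α.Bβ] where B is a non-terminal, add [B → .γ] for all productions B → γ; repeat for the newly added items until nothing changes.

Start with: [S → A . )]
The dot precedes the terminal ')', so nothing is added.

CLOSURE = { [S → A . )] }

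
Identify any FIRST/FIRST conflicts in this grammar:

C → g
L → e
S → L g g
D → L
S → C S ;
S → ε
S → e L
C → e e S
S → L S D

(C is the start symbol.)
FIRST sets of the non-terminals at (or reachable through a nullable prefix from) the front of some alternative:
  FIRST(L) = { 'e' }
  FIRST(C) = { 'e', 'g' }

Productions for C:
  C → g: FIRST = { 'g' }
  C → e e S: FIRST = { 'e' }
Productions for S:
  S → L g g: FIRST = { 'e' }
  S → C S ;: FIRST = { 'e', 'g' }
  S → ε: FIRST = { ε }
  S → e L: FIRST = { 'e' }
  S → L S D: FIRST = { 'e' }
L, D have only one production, so no FIRST/FIRST conflict is possible there.

Conflict for S: S → L g g and S → C S ;
  Overlap: { 'e' }
Conflict for S: S → L g g and S → e L
  Overlap: { 'e' }
Conflict for S: S → L g g and S → L S D
  Overlap: { 'e' }
Conflict for S: S → C S ; and S → e L
  Overlap: { 'e' }
Conflict for S: S → C S ; and S → L S D
  Overlap: { 'e' }
Conflict for S: S → e L and S → L S D
  Overlap: { 'e' }

Answer: Yes. S → L g g / S → C S ';' on { 'e' }; S → L g g / S → e L on { 'e' }; S → L g g / S → L S D on { 'e' }; S → C S ';' / S → e L on { 'e' }; S → C S ';' / S → L S D on { 'e' }; S → e L / S → L S D on { 'e' }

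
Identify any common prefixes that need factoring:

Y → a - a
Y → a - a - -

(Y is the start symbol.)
Left-factoring is needed when two productions for the same non-terminal
share a common prefix on the right-hand side.

Productions for Y:
  Y → a - a
  Y → a - a - -

Found common prefix 'a - a' in productions for Y

Answer: Yes, Y has productions with common prefix 'a - a'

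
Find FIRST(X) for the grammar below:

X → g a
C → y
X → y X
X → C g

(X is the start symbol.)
{ 'g', 'y' }

To compute FIRST(X), examine every production with X on the left-hand side, reading each right-hand side left to right until a non-nullable symbol is reached.

FIRST sets of the other non-terminals involved (by the same procedure, iterated to a fixed point):
  FIRST(C) = { 'y' }

From X → g a:
  - g is a terminal: add 'g' and stop
From X → y X:
  - y is a terminal: add 'y' and stop
From X → C g:
  - C is a non-terminal: add FIRST(C) \ {ε} = { 'y' }
    C is not nullable, so stop

Collecting: FIRST(X) = { 'g', 'y' }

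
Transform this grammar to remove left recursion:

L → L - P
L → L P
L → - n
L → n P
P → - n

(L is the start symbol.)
L is directly left-recursive. The standard transformation for
  A → A α₁ | ... | A α_m | β₁ | ... | β_n
is
  A  → β₁ A' | ... | β_n A'
  A' → α₁ A' | ... | α_m A' | ε

L → - n becomes L → - n L'
L → n P becomes L → n P L'
L → L - P becomes L' → - P L'
L → L P becomes L' → P L'
Add L' → ε

Productions for other non-terminals are unchanged:
  P → - n

Resulting grammar:
L → - n L'
L → n P L'
L' → - P L'
L' → P L'
L' → ε
P → - n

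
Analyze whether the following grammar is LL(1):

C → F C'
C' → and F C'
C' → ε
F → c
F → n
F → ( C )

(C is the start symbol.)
Relevant sets:
  FOLLOW(C') = { $, ')' }

For C':
  PREDICT(C' → and F C') = { 'and' }
  PREDICT(C' → ε) = { $, ')' }
For F:
  PREDICT(F → c) = { 'c' }
  PREDICT(F → n) = { 'n' }
  PREDICT(F → '(' C ')') = { '(' }
C has a single production, so nothing to check there.

All predict sets are disjoint. The grammar IS LL(1).

Answer: Yes, the grammar is LL(1).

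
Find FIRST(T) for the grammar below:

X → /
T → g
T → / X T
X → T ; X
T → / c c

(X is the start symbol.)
{ '/', 'g' }

To compute FIRST(T), examine every production with T on the left-hand side, reading each right-hand side left to right until a non-nullable symbol is reached.

From T → g:
  - g is a terminal: add 'g' and stop
From T → / X T:
  - '/' is a terminal: add '/' and stop
From T → / c c:
  - '/' is a terminal: add '/' and stop

Collecting: FIRST(T) = { '/', 'g' }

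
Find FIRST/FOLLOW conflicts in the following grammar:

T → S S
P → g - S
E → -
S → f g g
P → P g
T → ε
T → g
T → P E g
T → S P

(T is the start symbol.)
No FIRST/FOLLOW conflicts.

A FIRST/FOLLOW conflict occurs when a non-terminal N has a nullable alternative N → β (β ⇒* ε) and another alternative N → α with FIRST(α) ∩ FOLLOW(N) ≠ ∅: on such a lookahead the parser cannot decide between expanding α and letting N vanish via β.

Nullable non-terminals: T.
FIRST sets used below: FIRST(S) = { 'f' }, FIRST(P) = { 'g' }

T: nullable alternative(s) T → ε; FOLLOW(T) = { $ }
  T → S S: FIRST \ {ε} = { 'f' } — disjoint from FOLLOW(T)
  T → ε: FIRST \ {ε} = { } — this is the only nullable alternative, skip
  T → g: FIRST \ {ε} = { 'g' } — disjoint from FOLLOW(T)
  T → P E g: FIRST \ {ε} = { 'g' } — disjoint from FOLLOW(T)
  T → S P: FIRST \ {ε} = { 'f' } — disjoint from FOLLOW(T)

E, P, S have no nullable alternative, so no FIRST/FOLLOW check is needed there.

No FIRST/FOLLOW conflicts found.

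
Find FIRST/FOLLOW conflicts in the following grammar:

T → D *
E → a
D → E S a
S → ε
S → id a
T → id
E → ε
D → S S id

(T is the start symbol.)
Yes. E → a with FOLLOW(E) on { 'a' }; S → id a with FOLLOW(S) on { 'id' }

A FIRST/FOLLOW conflict occurs when a non-terminal N has a nullable alternative N → β (β ⇒* ε) and another alternative N → α with FIRST(α) ∩ FOLLOW(N) ≠ ∅: on such a lookahead the parser cannot decide between expanding α and letting N vanish via β.

Nullable non-terminals: E, S.

E: nullable alternative(s) E → ε; FOLLOW(E) = { 'a', 'id' }
  E → a: FIRST \ {ε} = { 'a' } — overlaps FOLLOW(E) on { 'a' }: CONFLICT
  E → ε: FIRST \ {ε} = { } — this is the only nullable alternative, skip

S: nullable alternative(s) S → ε; FOLLOW(S) = { 'a', 'id' }
  S → ε: FIRST \ {ε} = { } — this is the only nullable alternative, skip
  S → id a: FIRST \ {ε} = { 'id' } — overlaps FOLLOW(S) on { 'id' }: CONFLICT

D, T have no nullable alternative, so no FIRST/FOLLOW check is needed there.

So the grammar has 2 FIRST/FOLLOW conflicts (marked CONFLICT above).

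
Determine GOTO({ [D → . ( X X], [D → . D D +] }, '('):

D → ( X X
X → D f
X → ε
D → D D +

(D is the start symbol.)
{ [D → ( . X X], [D → . ( X X], [D → . D D +], [X → . D f], [X → .] }

GOTO(I, '(') = CLOSURE({ [A → αX.β] : [A → α.Xβ] ∈ I, X = '(' })

Items with dot before '(', with the dot advanced:
  [D → . ( X X] → [D → ( . X X]
Closure of the advanced items:
  [D → ( . X X] has the dot before X: add [X → . D f], [X → .]
  [X → . D f] has the dot before D: add [D → . ( X X], [D → . D D +]

GOTO = { [D → ( . X X], [D → . ( X X], [D → . D D +], [X → . D f], [X → .] }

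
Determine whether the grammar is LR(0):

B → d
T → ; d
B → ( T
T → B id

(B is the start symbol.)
Yes, the grammar is LR(0)

Augment with B' → B and build the canonical LR(0) collection (I0 = CLOSURE({[B' → . B]}), then GOTO on every symbol after a dot until no new states appear). It has 9 states:
  I0: { [B → . ( T], [B → . d], [B' → . B] }  — shift
  I1: { [B → ( . T], [B → . ( T], [B → . d], [T → . ; d], [T → . B id] }  — shift
  I2: { [B' → B .] }  — accept
  I3: { [B → d .] }  — reduce
  I4: { [T → ; . d] }  — shift
  I5: { [T → B . id] }  — shift
  I6: { [B → ( T .] }  — reduce
  I7: { [T → B id .] }  — reduce
  I8: { [T → ; d .] }  — reduce

Every state is either a pure shift/goto state or contains exactly one complete item and nothing to shift — no conflicts. The grammar is LR(0).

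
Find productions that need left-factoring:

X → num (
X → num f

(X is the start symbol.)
Left-factoring is needed when two productions for the same non-terminal
share a common prefix on the right-hand side.

Productions for X:
  X → num (
  X → num f

Found common prefix 'num' in productions for X

Answer: Yes, X has productions with common prefix 'num'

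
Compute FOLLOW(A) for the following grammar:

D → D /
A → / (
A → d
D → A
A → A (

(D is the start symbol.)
{ $, '(', '/' }

In D → A: A is at the end, add FOLLOW(D)
In A → A (: A is followed by '(', add FIRST('(') \ {ε} = { '(' }

The FOLLOW sets referred to above (computed the same way, to a fixed point):
  FOLLOW(D) = { $, '/' }

Taking the union: FOLLOW(A) = { $, '(', '/' }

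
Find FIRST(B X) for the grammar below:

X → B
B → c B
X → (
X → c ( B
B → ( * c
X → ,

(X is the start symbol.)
FIRST sets of the non-terminals involved (from the grammar, by fixed-point iteration):
  FIRST(B) = { '(', 'c' }

To compute FIRST(B X), process the symbols left to right:
Symbol B is a non-terminal. Add FIRST(B) \ {ε} = { '(', 'c' }
B is not nullable (ε ∉ FIRST(B)), so stop here.
FIRST(B X) = { '(', 'c' }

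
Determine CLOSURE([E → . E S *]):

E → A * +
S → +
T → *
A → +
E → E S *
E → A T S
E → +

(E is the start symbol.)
Start with: [E → . E S *]
  [E → . E S *] has the dot before E: add [E → . A * +], [E → . A T S], [E → . +]
  [E → . A * +] has the dot before A: add [A → . +]
No further items can be added.

CLOSURE = { [A → . +], [E → . +], [E → . A * +], [E → . A T S], [E → . E S *] }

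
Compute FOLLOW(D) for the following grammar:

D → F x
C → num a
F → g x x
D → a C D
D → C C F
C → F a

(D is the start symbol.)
To compute FOLLOW(D), find every occurrence of D on a right-hand side N → α D β: add FIRST(β) \ {ε}, and if β is empty or nullable also add FOLLOW(N). Iterate to a fixed point.

D is the start symbol, so $ ∈ FOLLOW(D).
In D → a C D: D is at the end; this adds FOLLOW(D) to itself — nothing new

Taking the union: FOLLOW(D) = { $ }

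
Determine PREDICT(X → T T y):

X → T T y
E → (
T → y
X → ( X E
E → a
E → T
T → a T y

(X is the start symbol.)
{ 'a', 'y' }

PREDICT(X → T T y) = (FIRST(RHS) \ {ε}) ∪ (FOLLOW(X) if ε ∈ FIRST(RHS), i.e. RHS ⇒* ε)
FIRST(T) = { 'a', 'y' }
FIRST(T T y) = { 'a', 'y' }
ε ∉ FIRST(T T y), so FOLLOW(X) is not added.
PREDICT(X → T T y) = { 'a', 'y' }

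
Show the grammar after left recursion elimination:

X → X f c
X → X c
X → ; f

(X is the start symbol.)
X → ; f X'
X' → f c X'
X' → c X'
X' → ε

X is directly left-recursive. The standard transformation for
  A → A α₁ | ... | A α_m | β₁ | ... | β_n
is
  A  → β₁ A' | ... | β_n A'
  A' → α₁ A' | ... | α_m A' | ε

X → ; f becomes X → ; f X'
X → X f c becomes X' → f c X'
X → X c becomes X' → c X'
Add X' → ε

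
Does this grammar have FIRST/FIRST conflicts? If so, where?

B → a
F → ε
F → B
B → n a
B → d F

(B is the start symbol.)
FIRST sets of the non-terminals at (or reachable through a nullable prefix from) the front of some alternative:
  FIRST(B) = { 'a', 'd', 'n' }

Productions for B:
  B → a: FIRST = { 'a' }
  B → n a: FIRST = { 'n' }
  B → d F: FIRST = { 'd' }
Productions for F:
  F → ε: FIRST = { ε }
  F → B: FIRST = { 'a', 'd', 'n' }

All alternatives of each non-terminal have pairwise disjoint FIRST sets.

Answer: No FIRST/FIRST conflicts.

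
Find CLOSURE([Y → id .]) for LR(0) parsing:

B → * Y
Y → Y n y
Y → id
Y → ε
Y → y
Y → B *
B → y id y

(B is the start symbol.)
Start with: [Y → id .]
The dot is at the end, so nothing is added.

CLOSURE = { [Y → id .] }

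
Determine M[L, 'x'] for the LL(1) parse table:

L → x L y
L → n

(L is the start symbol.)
To find M[L, 'x'], we find productions for L where 'x' is in the predict set (PREDICT(N → α) = (FIRST(α) \ {ε}) ∪ (FOLLOW(N) if α ⇒* ε)).

L → x L y: PREDICT = { 'x' }
  'x' is in predict set, so this production goes in M[L, 'x']
L → n: PREDICT = { 'n' }

M[L, 'x'] = L → x L y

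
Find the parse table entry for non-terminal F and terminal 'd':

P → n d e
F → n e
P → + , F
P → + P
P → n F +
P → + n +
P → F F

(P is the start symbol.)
To find M[F, 'd'], we find productions for F where 'd' is in the predict set (PREDICT(N → α) = (FIRST(α) \ {ε}) ∪ (FOLLOW(N) if α ⇒* ε)).

F → n e: PREDICT = { 'n' }

M[F, 'd'] is empty (no production applies)

Answer: Empty (error entry)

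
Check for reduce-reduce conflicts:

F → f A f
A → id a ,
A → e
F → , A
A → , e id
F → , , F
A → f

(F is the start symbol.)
No reduce-reduce conflicts

Augment with F' → F and build the canonical LR(0) collection (I0 = CLOSURE({[F' → . F]}), then GOTO on every symbol after a dot until no new states appear). It has 17 states:
  I0: { [F → . , , F], [F → . , A], [F → . f A f], [F' → . F] }  — shift
  I1: { [A → . , e id], [A → . e], [A → . f], [A → . id a ,], [F → , . , F], [F → , . A] }  — shift
  I2: { [F' → F .] }  — accept
  I3: { [A → . , e id], [A → . e], [A → . f], [A → . id a ,], [F → f . A f] }  — shift
  I4: { [A → , . e id] }  — shift
  I5: { [F → f A . f] }  — shift
  I6: { [A → e .] }  — reduce
  I7: { [A → f .] }  — reduce
  I8: { [A → id . a ,] }  — shift
  I9: { [A → id a . ,] }  — shift
  I10: { [A → id a , .] }  — reduce
  I11: { [F → f A f .] }  — reduce
  I12: { [A → , e . id] }  — shift
  I13: { [A → , e id .] }  — reduce
  I14: { [A → , . e id], [F → , , . F], [F → . , , F], [F → . , A], [F → . f A f] }  — shift
  I15: { [F → , A .] }  — reduce
  I16: { [F → , , F .] }  — reduce

No state contains more than one complete item.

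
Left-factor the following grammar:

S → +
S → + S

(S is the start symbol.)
Left-factoring transforms A → αβ₁ | αβ₂ into A → αA' and A' → β₁ | β₂
(α is the longest common prefix among the alternatives). Repeat until
no nonterminal has two alternatives with a common prefix.

Round 1: S has alternatives sharing prefix '+'. Introduce S': S → + S'
  Add: S' → ε
  Add: S' → S

No remaining common prefixes — done.

Resulting grammar:
S → + S'
S' → ε
S' → S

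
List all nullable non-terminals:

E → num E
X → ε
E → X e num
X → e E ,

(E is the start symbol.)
ε-productions: X → ε
So X is immediately nullable.
No further non-terminal can be added: every production for the remaining non-terminals contains a terminal or a non-nullable non-terminal.
Nullable = { 'X' }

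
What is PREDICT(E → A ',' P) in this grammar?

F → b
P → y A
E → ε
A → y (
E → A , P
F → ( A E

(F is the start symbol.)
{ 'y' }

PREDICT(E → A ',' P) = (FIRST(RHS) \ {ε}) ∪ (FOLLOW(E) if ε ∈ FIRST(RHS), i.e. RHS ⇒* ε)
FIRST(A) = { 'y' }
FIRST(A ',' P) = { 'y' }
ε ∉ FIRST(A ',' P), so FOLLOW(E) is not added.
PREDICT(E → A ',' P) = { 'y' }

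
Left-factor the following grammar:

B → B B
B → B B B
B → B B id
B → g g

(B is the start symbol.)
Left-factoring transforms A → αβ₁ | αβ₂ into A → αA' and A' → β₁ | β₂
(α is the longest common prefix among the alternatives). Repeat until
no nonterminal has two alternatives with a common prefix.

Round 1: B has alternatives sharing prefix 'B B'. Introduce B': B → B B B'
  Add: B' → ε
  Add: B' → B
  Add: B' → id

No remaining common prefixes — done.

Resulting grammar:
B → B B B'
B' → ε
B' → B
B' → id
B → g g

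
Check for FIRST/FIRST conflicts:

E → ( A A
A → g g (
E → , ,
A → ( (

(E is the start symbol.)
A FIRST/FIRST conflict occurs when two productions N → α and N → β for the same non-terminal have FIRST(α) ∩ FIRST(β) ≠ ∅ (with ε ∈ FIRST of a nullable right-hand side, so two nullable alternatives also conflict).

Productions for E:
  E → ( A A: FIRST = { '(' }
  E → , ,: FIRST = { ',' }
Productions for A:
  A → g g (: FIRST = { 'g' }
  A → ( (: FIRST = { '(' }

All alternatives of each non-terminal have pairwise disjoint FIRST sets.

Answer: No FIRST/FIRST conflicts.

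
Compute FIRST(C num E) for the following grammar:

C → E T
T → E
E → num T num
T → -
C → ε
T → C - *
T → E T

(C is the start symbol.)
FIRST sets of the non-terminals involved (from the grammar, by fixed-point iteration):
  FIRST(C) = { 'num', ε }

To compute FIRST(C num E), process the symbols left to right:
Symbol C is a non-terminal. Add FIRST(C) \ {ε} = { 'num' }
C is nullable (ε ∈ FIRST(C)), continue to the next symbol.
Symbol num is a terminal. Add 'num' and stop.
FIRST(C num E) = { 'num' }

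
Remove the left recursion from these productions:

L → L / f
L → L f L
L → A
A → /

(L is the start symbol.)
L is directly left-recursive. The standard transformation for
  A → A α₁ | ... | A α_m | β₁ | ... | β_n
is
  A  → β₁ A' | ... | β_n A'
  A' → α₁ A' | ... | α_m A' | ε

L → A becomes L → A L'
L → L / f becomes L' → / f L'
L → L f L becomes L' → f L L'
Add L' → ε

Productions for other non-terminals are unchanged:
  A → /

Resulting grammar:
L → A L'
L' → / f L'
L' → f L L'
L' → ε
A → /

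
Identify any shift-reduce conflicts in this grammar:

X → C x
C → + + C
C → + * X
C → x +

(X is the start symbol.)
A shift-reduce conflict occurs when an LR(0) state has both:
  - a complete (reduce) item [A → α .] (dot at the end), and
  - a shift item [B → β . c γ] (dot before a terminal).

Augment with X' → X and build the canonical LR(0) collection (I0 = CLOSURE({[X' → . X]}), then GOTO on every symbol after a dot until no new states appear). It has 11 states:
  I0: { [C → . + * X], [C → . + + C], [C → . x +], [X → . C x], [X' → . X] }  — shift
  I1: { [C → + . * X], [C → + . + C] }  — shift
  I2: { [X → C . x] }  — shift
  I3: { [X' → X .] }  — accept
  I4: { [C → x . +] }  — shift
  I5: { [C → x + .] }  — reduce
  I6: { [X → C x .] }  — reduce
  I7: { [C → + * . X], [C → . + * X], [C → . + + C], [C → . x +], [X → . C x] }  — shift
  I8: { [C → + + . C], [C → . + * X], [C → . + + C], [C → . x +] }  — shift
  I9: { [C → + + C .] }  — reduce
  I10: { [C → + * X .] }  — reduce

No state contains both a complete item and a shift item.

Answer: No shift-reduce conflicts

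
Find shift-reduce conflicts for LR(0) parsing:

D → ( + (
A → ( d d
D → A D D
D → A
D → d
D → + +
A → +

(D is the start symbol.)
Yes — I2: [A → + .] vs [D → + . +]; I3: [D → A .] vs [A → . ( d d]

Augment with D' → D and build the canonical LR(0) collection (I0 = CLOSURE({[D' → . D]}), then GOTO on every symbol after a dot until no new states appear). It has 13 states:
  I0: { [A → . ( d d], [A → . +], [D → . ( + (], [D → . + +], [D → . A D D], [D → . A], [D → . d], [D' → . D] }  — shift
  I1: { [A → ( . d d], [D → ( . + (] }  — shift
  I2: { [A → + .], [D → + . +] }  — shift, reduce
  I3: { [A → . ( d d], [A → . +], [D → . ( + (], [D → . + +], [D → . A D D], [D → . A], [D → . d], [D → A . D D], [D → A .] }  — shift, reduce
  I4: { [D' → D .] }  — accept
  I5: { [D → d .] }  — reduce
  I6: { [A → . ( d d], [A → . +], [D → . ( + (], [D → . + +], [D → . A D D], [D → . A], [D → . d], [D → A D . D] }  — shift
  I7: { [D → A D D .] }  — reduce
  I8: { [D → + + .] }  — reduce
  I9: { [D → ( + . (] }  — shift
  I10: { [A → ( d . d] }  — shift
  I11: { [A → ( d d .] }  — reduce
  I12: { [D → ( + ( .] }  — reduce

I2 contains reduce item [A → + .] and shift item [D → + . +] — shift-reduce conflict.
I3 contains reduce item [D → A .] and shift items [A → . ( d d], [A → . +], [D → . ( + (], [D → . + +], [D → . d] — shift-reduce conflict.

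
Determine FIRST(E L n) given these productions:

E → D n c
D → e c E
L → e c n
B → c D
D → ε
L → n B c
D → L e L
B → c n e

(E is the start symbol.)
{ 'e', 'n' }

FIRST sets of the non-terminals involved (from the grammar, by fixed-point iteration):
  FIRST(E) = { 'e', 'n' }

To compute FIRST(E L n), process the symbols left to right:
Symbol E is a non-terminal. Add FIRST(E) \ {ε} = { 'e', 'n' }
E is not nullable (ε ∉ FIRST(E)), so stop here.
FIRST(E L n) = { 'e', 'n' }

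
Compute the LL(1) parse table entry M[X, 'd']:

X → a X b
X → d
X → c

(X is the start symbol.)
X → d

To find M[X, 'd'], we find productions for X where 'd' is in the predict set (PREDICT(N → α) = (FIRST(α) \ {ε}) ∪ (FOLLOW(N) if α ⇒* ε)).

X → a X b: PREDICT = { 'a' }
X → d: PREDICT = { 'd' }
  'd' is in predict set, so this production goes in M[X, 'd']
X → c: PREDICT = { 'c' }

M[X, 'd'] = X → d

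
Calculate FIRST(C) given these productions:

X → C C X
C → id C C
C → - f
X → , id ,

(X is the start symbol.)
To compute FIRST(C), examine every production with C on the left-hand side, reading each right-hand side left to right until a non-nullable symbol is reached.

From C → id C C:
  - id is a terminal: add 'id' and stop
From C → - f:
  - '-' is a terminal: add '-' and stop

Collecting: FIRST(C) = { '-', 'id' }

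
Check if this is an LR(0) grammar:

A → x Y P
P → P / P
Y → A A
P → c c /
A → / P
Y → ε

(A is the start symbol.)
No. Shift-reduce conflict between [Y → .] and [A → . / P]

A grammar is LR(0) if no state in the canonical LR(0) collection has:
  - both a shift item (dot before a terminal) and a complete item (shift-reduce conflict), or
  - two or more complete items (reduce-reduce conflict; the accept item [A' → A .] counts as a complete item here).

Augment with A' → A and build the canonical LR(0) collection (I0 = CLOSURE({[A' → . A]}), then GOTO on every symbol after a dot until no new states appear). It has 14 states:
  I0: { [A → . / P], [A → . x Y P], [A' → . A] }  — shift
  I1: { [A → / . P], [P → . P / P], [P → . c c /] }  — shift
  I2: { [A' → A .] }  — accept
  I3: { [A → . / P], [A → . x Y P], [A → x . Y P], [Y → . A A], [Y → .] }  — shift, reduce
  I4: { [A → . / P], [A → . x Y P], [Y → A . A] }  — shift
  I5: { [A → x Y . P], [P → . P / P], [P → . c c /] }  — shift
  I6: { [A → x Y P .], [P → P . / P] }  — shift, reduce
  I7: { [P → c . c /] }  — shift
  I8: { [P → c c . /] }  — shift
  I9: { [P → c c / .] }  — reduce
  I10: { [P → . P / P], [P → . c c /], [P → P / . P] }  — shift
  I11: { [P → P . / P], [P → P / P .] }  — shift, reduce
  I12: { [Y → A A .] }  — reduce
  I13: { [A → / P .], [P → P . / P] }  — shift, reduce

Conflict in state I3:
  Shift-reduce conflict between [Y → .] and [A → . / P]
So the grammar is NOT LR(0).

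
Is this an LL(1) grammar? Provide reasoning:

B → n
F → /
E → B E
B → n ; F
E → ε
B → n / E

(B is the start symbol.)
No. Predict set conflict for B: { 'n' }

A grammar is LL(1) if for each non-terminal N with multiple productions, the predict sets of those productions are pairwise disjoint, where PREDICT(N → α) = (FIRST(α) \ {ε}) ∪ (FOLLOW(N) if α ⇒* ε).

Relevant sets:
  FIRST(B) = { 'n' }
  FOLLOW(E) = { $, 'n' }

For B:
  PREDICT(B → n) = { 'n' }
  PREDICT(B → n ';' F) = { 'n' }
  PREDICT(B → n '/' E) = { 'n' }
For E:
  PREDICT(E → B E) = { 'n' }
  PREDICT(E → ε) = { $, 'n' }
F has a single production, so nothing to check there.

Conflict found: Predict set conflict for B: { 'n' }
The grammar is NOT LL(1).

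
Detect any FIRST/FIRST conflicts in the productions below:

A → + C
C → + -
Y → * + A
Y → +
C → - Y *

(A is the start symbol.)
No FIRST/FIRST conflicts.

A FIRST/FIRST conflict occurs when two productions N → α and N → β for the same non-terminal have FIRST(α) ∩ FIRST(β) ≠ ∅ (with ε ∈ FIRST of a nullable right-hand side, so two nullable alternatives also conflict).

Productions for C:
  C → + -: FIRST = { '+' }
  C → - Y *: FIRST = { '-' }
Productions for Y:
  Y → * + A: FIRST = { '*' }
  Y → +: FIRST = { '+' }
A has only one production, so no FIRST/FIRST conflict is possible there.

All alternatives of each non-terminal have pairwise disjoint FIRST sets.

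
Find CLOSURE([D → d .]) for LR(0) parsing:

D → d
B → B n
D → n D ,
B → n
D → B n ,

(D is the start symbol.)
Start with: [D → d .]
The dot is at the end, so nothing is added.

CLOSURE = { [D → d .] }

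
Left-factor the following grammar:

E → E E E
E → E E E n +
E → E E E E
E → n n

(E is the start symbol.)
Left-factoring transforms A → αβ₁ | αβ₂ into A → αA' and A' → β₁ | β₂
(α is the longest common prefix among the alternatives). Repeat until
no nonterminal has two alternatives with a common prefix.

Round 1: E has alternatives sharing prefix 'E E E'. Introduce E': E → E E E E'
  Add: E' → ε
  Add: E' → n +
  Add: E' → E

No remaining common prefixes — done.

Resulting grammar:
E → E E E E'
E' → ε
E' → n +
E' → E
E → n n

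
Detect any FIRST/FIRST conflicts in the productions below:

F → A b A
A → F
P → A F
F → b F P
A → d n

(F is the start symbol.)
FIRST sets of the non-terminals at (or reachable through a nullable prefix from) the front of some alternative:
  FIRST(A) = { 'b', 'd' }
  FIRST(F) = { 'b', 'd' }

Productions for F:
  F → A b A: FIRST = { 'b', 'd' }
  F → b F P: FIRST = { 'b' }
Productions for A:
  A → F: FIRST = { 'b', 'd' }
  A → d n: FIRST = { 'd' }
P has only one production, so no FIRST/FIRST conflict is possible there.

Conflict for F: F → A b A and F → b F P
  Overlap: { 'b' }
Conflict for A: A → F and A → d n
  Overlap: { 'd' }

Answer: Yes. F → A b A / F → b F P on { 'b' }; A → F / A → d n on { 'd' }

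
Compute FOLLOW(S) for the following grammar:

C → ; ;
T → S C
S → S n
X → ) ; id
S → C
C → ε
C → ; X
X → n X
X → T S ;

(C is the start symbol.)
{ ';', 'n' }

To compute FOLLOW(S), find every occurrence of S on a right-hand side N → α S β: add FIRST(β) \ {ε}, and if β is empty or nullable also add FOLLOW(N). Iterate to a fixed point.

In T → S C: S is followed by C, add FIRST(C) \ {ε} = { ';' }
  C is nullable, so also add FOLLOW(T)
In S → S n: S is followed by n, add FIRST(n) \ {ε} = { 'n' }
In X → T S ;: S is followed by ';', add FIRST(';') \ {ε} = { ';' }

The FOLLOW sets referred to above (computed the same way, to a fixed point):
  FOLLOW(T) = { ';', 'n' }

Taking the union: FOLLOW(S) = { ';', 'n' }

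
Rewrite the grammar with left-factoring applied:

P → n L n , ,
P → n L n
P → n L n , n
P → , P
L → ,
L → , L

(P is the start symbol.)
Left-factoring transforms A → αβ₁ | αβ₂ into A → αA' and A' → β₁ | β₂
(α is the longest common prefix among the alternatives). Repeat until
no nonterminal has two alternatives with a common prefix.

Round 1: P has alternatives sharing prefix 'n L n'. Introduce P': P → n L n P'
  Add: P' → , ,
  Add: P' → ε
  Add: P' → , n

Round 2: P' has alternatives sharing prefix ','. Introduce P'': P' → , P''
  Add: P'' → ,
  Add: P'' → n

Round 3: L has alternatives sharing prefix ','. Introduce L': L → , L'
  Add: L' → ε
  Add: L' → L

No remaining common prefixes — done.

Resulting grammar:
P → n L n P'
P' → , P''
P'' → ,
P'' → n
P' → ε
P → , P
L → , L'
L' → ε
L' → L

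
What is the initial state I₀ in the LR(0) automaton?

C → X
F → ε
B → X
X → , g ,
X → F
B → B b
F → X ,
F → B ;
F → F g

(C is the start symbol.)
{ [B → . B b], [B → . X], [C → . X], [C' → . C], [F → . B ;], [F → . F g], [F → . X ,], [F → .], [X → . , g ,], [X → . F] }

First, augment the grammar with C' → C
I₀ = CLOSURE({ [C' → . C] }):
  [C' → . C] has the dot before C: add [C → . X]
  [C → . X] has the dot before X: add [X → . , g ,], [X → . F]
  [X → . F] has the dot before F: add [F → .], [F → . X ,], [F → . B ;], [F → . F g]
  [F → . B ;] has the dot before B: add [B → . X], [B → . B b]
No further items can be added.

I₀ = { [B → . B b], [B → . X], [C → . X], [C' → . C], [F → . B ;], [F → . F g], [F → . X ,], [F → .], [X → . , g ,], [X → . F] }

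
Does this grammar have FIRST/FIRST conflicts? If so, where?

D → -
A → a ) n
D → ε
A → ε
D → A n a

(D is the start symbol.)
A FIRST/FIRST conflict occurs when two productions N → α and N → β for the same non-terminal have FIRST(α) ∩ FIRST(β) ≠ ∅ (with ε ∈ FIRST of a nullable right-hand side, so two nullable alternatives also conflict).

FIRST sets of the non-terminals at (or reachable through a nullable prefix from) the front of some alternative:
  FIRST(A) = { 'a', ε }

Productions for D:
  D → -: FIRST = { '-' }
  D → ε: FIRST = { ε }
  D → A n a: FIRST = { 'a', 'n' }
Productions for A:
  A → a ) n: FIRST = { 'a' }
  A → ε: FIRST = { ε }

All alternatives of each non-terminal have pairwise disjoint FIRST sets.

Answer: No FIRST/FIRST conflicts.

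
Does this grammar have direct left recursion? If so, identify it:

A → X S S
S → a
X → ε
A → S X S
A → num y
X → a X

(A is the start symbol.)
No direct left recursion

A → X S S: starts with X
S → a: starts with a
X → ε: starts with ε
A → S X S: starts with S
A → num y: starts with num
X → a X: starts with a

No direct left recursion found.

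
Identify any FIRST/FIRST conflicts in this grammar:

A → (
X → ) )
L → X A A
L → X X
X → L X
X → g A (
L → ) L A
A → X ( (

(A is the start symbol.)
Yes. X → ')' ')' / X → L X on { ')' }; X → L X / X → g A '(' on { 'g' }; L → X A A / L → X X on { ')', 'g' }; L → X A A / L → ')' L A on { ')' }; L → X X / L → ')' L A on { ')' }

A FIRST/FIRST conflict occurs when two productions N → α and N → β for the same non-terminal have FIRST(α) ∩ FIRST(β) ≠ ∅ (with ε ∈ FIRST of a nullable right-hand side, so two nullable alternatives also conflict).

FIRST sets of the non-terminals at (or reachable through a nullable prefix from) the front of some alternative:
  FIRST(X) = { ')', 'g' }
  FIRST(L) = { ')', 'g' }

Productions for A:
  A → (: FIRST = { '(' }
  A → X ( (: FIRST = { ')', 'g' }
Productions for X:
  X → ) ): FIRST = { ')' }
  X → L X: FIRST = { ')', 'g' }
  X → g A (: FIRST = { 'g' }
Productions for L:
  L → X A A: FIRST = { ')', 'g' }
  L → X X: FIRST = { ')', 'g' }
  L → ) L A: FIRST = { ')' }

Conflict for X: X → ) ) and X → L X
  Overlap: { ')' }
Conflict for X: X → L X and X → g A (
  Overlap: { 'g' }
Conflict for L: L → X A A and L → X X
  Overlap: { ')', 'g' }
Conflict for L: L → X A A and L → ) L A
  Overlap: { ')' }
Conflict for L: L → X X and L → ) L A
  Overlap: { ')' }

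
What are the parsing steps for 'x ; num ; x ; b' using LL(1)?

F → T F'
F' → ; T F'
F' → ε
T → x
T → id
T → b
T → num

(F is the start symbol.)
LL(1) parsing maintains a stack (initially the start symbol over $) and the input. At each step: if the stack top is a terminal, match it against the current input token; if it is a non-terminal N, replace it with the RHS of M[N, lookahead] (the unique production whose predict set contains the lookahead).

Stack is shown with the top on the left.

Stack     Input              Action
-----------------------------------
F $       x ; num ; x ; b $  output F → T F'
T F' $    x ; num ; x ; b $  output T → x
x F' $    x ; num ; x ; b $  match 'x'
F' $      ; num ; x ; b $    output F' → ; T F'
; T F' $  ; num ; x ; b $    match ';'
T F' $    num ; x ; b $      output T → num
num F' $  num ; x ; b $      match 'num'
F' $      ; x ; b $          output F' → ; T F'
; T F' $  ; x ; b $          match ';'
T F' $    x ; b $            output T → x
x F' $    x ; b $            match 'x'
F' $      ; b $              output F' → ; T F'
; T F' $  ; b $              match ';'
T F' $    b $                output T → b
b F' $    b $                match 'b'
F' $      $                  output F' → ε
$         $                  accept

The string is accepted.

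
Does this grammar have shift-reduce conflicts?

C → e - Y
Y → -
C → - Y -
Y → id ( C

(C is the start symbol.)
Augment with C' → C and build the canonical LR(0) collection (I0 = CLOSURE({[C' → . C]}), then GOTO on every symbol after a dot until no new states appear). It has 12 states:
  I0: { [C → . - Y -], [C → . e - Y], [C' → . C] }  — shift
  I1: { [C → - . Y -], [Y → . -], [Y → . id ( C] }  — shift
  I2: { [C' → C .] }  — accept
  I3: { [C → e . - Y] }  — shift
  I4: { [C → e - . Y], [Y → . -], [Y → . id ( C] }  — shift
  I5: { [Y → - .] }  — reduce
  I6: { [C → e - Y .] }  — reduce
  I7: { [Y → id . ( C] }  — shift
  I8: { [C → . - Y -], [C → . e - Y], [Y → id ( . C] }  — shift
  I9: { [Y → id ( C .] }  — reduce
  I10: { [C → - Y . -] }  — shift
  I11: { [C → - Y - .] }  — reduce

No state contains both a complete item and a shift item.

Answer: No shift-reduce conflicts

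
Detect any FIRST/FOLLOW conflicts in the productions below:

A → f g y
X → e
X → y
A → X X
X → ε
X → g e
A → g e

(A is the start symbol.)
A FIRST/FOLLOW conflict occurs when a non-terminal N has a nullable alternative N → β (β ⇒* ε) and another alternative N → α with FIRST(α) ∩ FOLLOW(N) ≠ ∅: on such a lookahead the parser cannot decide between expanding α and letting N vanish via β.

Nullable non-terminals: A, X.
FIRST sets used below: FIRST(X) = { 'e', 'g', 'y', ε }

A: nullable alternative(s) A → X X; FOLLOW(A) = { $ }
  A → f g y: FIRST \ {ε} = { 'f' } — disjoint from FOLLOW(A)
  A → X X: FIRST \ {ε} = { 'e', 'g', 'y' } — this is the only nullable alternative, skip
  A → g e: FIRST \ {ε} = { 'g' } — disjoint from FOLLOW(A)

X: nullable alternative(s) X → ε; FOLLOW(X) = { $, 'e', 'g', 'y' }
  X → e: FIRST \ {ε} = { 'e' } — overlaps FOLLOW(X) on { 'e' }: CONFLICT
  X → y: FIRST \ {ε} = { 'y' } — overlaps FOLLOW(X) on { 'y' }: CONFLICT
  X → ε: FIRST \ {ε} = { } — this is the only nullable alternative, skip
  X → g e: FIRST \ {ε} = { 'g' } — overlaps FOLLOW(X) on { 'g' }: CONFLICT

So the grammar has 3 FIRST/FOLLOW conflicts (marked CONFLICT above).

Answer: Yes. X → e with FOLLOW(X) on { 'e' }; X → y with FOLLOW(X) on { 'y' }; X → g e with FOLLOW(X) on { 'g' }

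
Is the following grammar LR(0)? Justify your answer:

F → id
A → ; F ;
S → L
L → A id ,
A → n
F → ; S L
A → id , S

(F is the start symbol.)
Yes, the grammar is LR(0)

Augment with F' → F and build the canonical LR(0) collection (I0 = CLOSURE({[F' → . F]}), then GOTO on every symbol after a dot until no new states appear). It has 17 states:
  I0: { [F → . ; S L], [F → . id], [F' → . F] }  — shift
  I1: { [A → . ; F ;], [A → . id , S], [A → . n], [F → ; . S L], [L → . A id ,], [S → . L] }  — shift
  I2: { [F' → F .] }  — accept
  I3: { [F → id .] }  — reduce
  I4: { [A → ; . F ;], [F → . ; S L], [F → . id] }  — shift
  I5: { [L → A . id ,] }  — shift
  I6: { [S → L .] }  — reduce
  I7: { [A → . ; F ;], [A → . id , S], [A → . n], [F → ; S . L], [L → . A id ,] }  — shift
  I8: { [A → id . , S] }  — shift
  I9: { [A → n .] }  — reduce
  I10: { [A → . ; F ;], [A → . id , S], [A → . n], [A → id , . S], [L → . A id ,], [S → . L] }  — shift
  I11: { [A → id , S .] }  — reduce
  I12: { [F → ; S L .] }  — reduce
  I13: { [L → A id . ,] }  — shift
  I14: { [L → A id , .] }  — reduce
  I15: { [A → ; F . ;] }  — shift
  I16: { [A → ; F ; .] }  — reduce

Every state is either a pure shift/goto state or contains exactly one complete item and nothing to shift — no conflicts. The grammar is LR(0).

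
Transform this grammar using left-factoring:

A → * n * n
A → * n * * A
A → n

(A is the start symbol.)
A → * n * A'
A' → n
A' → * A
A → n

Left-factoring transforms A → αβ₁ | αβ₂ into A → αA' and A' → β₁ | β₂
(α is the longest common prefix among the alternatives). Repeat until
no nonterminal has two alternatives with a common prefix.

Round 1: A has alternatives sharing prefix '* n *'. Introduce A': A → * n * A'
  Add: A' → n
  Add: A' → * A

No remaining common prefixes — done.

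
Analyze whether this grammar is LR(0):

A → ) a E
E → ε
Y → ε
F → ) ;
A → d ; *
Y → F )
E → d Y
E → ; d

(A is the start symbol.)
A grammar is LR(0) if no state in the canonical LR(0) collection has:
  - both a shift item (dot before a terminal) and a complete item (shift-reduce conflict), or
  - two or more complete items (reduce-reduce conflict; the accept item [A' → A .] counts as a complete item here).

Augment with A' → A and build the canonical LR(0) collection (I0 = CLOSURE({[A' → . A]}), then GOTO on every symbol after a dot until no new states appear). It has 16 states:
  I0: { [A → . ) a E], [A → . d ; *], [A' → . A] }  — shift
  I1: { [A → ) . a E] }  — shift
  I2: { [A' → A .] }  — accept
  I3: { [A → d . ; *] }  — shift
  I4: { [A → d ; . *] }  — shift
  I5: { [A → d ; * .] }  — reduce
  I6: { [A → ) a . E], [E → . ; d], [E → . d Y], [E → .] }  — shift, reduce
  I7: { [E → ; . d] }  — shift
  I8: { [A → ) a E .] }  — reduce
  I9: { [E → d . Y], [F → . ) ;], [Y → . F )], [Y → .] }  — shift, reduce
  I10: { [F → ) . ;] }  — shift
  I11: { [Y → F . )] }  — shift
  I12: { [E → d Y .] }  — reduce
  I13: { [Y → F ) .] }  — reduce
  I14: { [F → ) ; .] }  — reduce
  I15: { [E → ; d .] }  — reduce

Conflict in state I6:
  Shift-reduce conflict between [E → .] and [E → . ; d]
So the grammar is NOT LR(0).

Answer: No. Shift-reduce conflict between [E → .] and [E → . ; d]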